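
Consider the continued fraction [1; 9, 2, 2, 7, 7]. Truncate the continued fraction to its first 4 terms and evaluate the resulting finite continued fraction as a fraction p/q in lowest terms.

Build up convergents one term at a time:
a_0 = 1: 1/1
a_1 = 9: 10/9
a_2 = 2: 21/19
a_3 = 2: 52/47

52/47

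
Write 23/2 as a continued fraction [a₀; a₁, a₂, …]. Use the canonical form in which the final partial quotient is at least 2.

Apply division with remainder until the remainder is 0:
23 = 11·2 + 1, so a_0 = 11
2 = 2·1 + 0, so a_1 = 2

[11; 2]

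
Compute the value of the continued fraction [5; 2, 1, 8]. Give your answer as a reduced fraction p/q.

a_0 = 5: 5/1
a_1 = 2: 11/2
a_2 = 1: 16/3
a_3 = 8: 139/26

139/26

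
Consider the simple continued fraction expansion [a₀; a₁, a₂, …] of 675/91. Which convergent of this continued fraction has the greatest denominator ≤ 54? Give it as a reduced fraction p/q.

89/12

List convergents until the denominator exceeds the bound:
a_0 = 7: 7/1  (≤ bound)
a_1 = 2: 15/2  (≤ bound)
a_2 = 2: 37/5  (≤ bound)
a_3 = 1: 52/7  (≤ bound)
a_4 = 1: 89/12  (≤ bound)
a_5 = 7: 675/91  (> 54, stop)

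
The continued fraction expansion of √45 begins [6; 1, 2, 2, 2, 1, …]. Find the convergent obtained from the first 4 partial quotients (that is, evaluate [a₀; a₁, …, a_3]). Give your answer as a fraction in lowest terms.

Start with 2.
2 + 1/(2/1) = 2 + 1/2 = 5/2
1 + 1/(5/2) = 1 + 2/5 = 7/5
6 + 1/(7/5) = 6 + 5/7 = 47/7

47/7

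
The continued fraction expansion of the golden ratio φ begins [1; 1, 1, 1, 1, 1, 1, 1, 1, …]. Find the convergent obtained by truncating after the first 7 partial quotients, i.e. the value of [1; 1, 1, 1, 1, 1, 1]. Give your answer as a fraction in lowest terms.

Start with 1.
1 + 1/(1/1) = 1 + 1/1 = 2/1
1 + 1/(2/1) = 1 + 1/2 = 3/2
1 + 1/(3/2) = 1 + 2/3 = 5/3
1 + 1/(5/3) = 1 + 3/5 = 8/5
1 + 1/(8/5) = 1 + 5/8 = 13/8
1 + 1/(13/8) = 1 + 8/13 = 21/13

21/13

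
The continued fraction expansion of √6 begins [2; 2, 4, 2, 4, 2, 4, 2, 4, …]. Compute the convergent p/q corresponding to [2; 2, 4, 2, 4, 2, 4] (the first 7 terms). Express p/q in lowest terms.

Start with 4.
2 + 1/(4/1) = 2 + 1/4 = 9/4
4 + 1/(9/4) = 4 + 4/9 = 40/9
2 + 1/(40/9) = 2 + 9/40 = 89/40
4 + 1/(89/40) = 4 + 40/89 = 396/89
2 + 1/(396/89) = 2 + 89/396 = 881/396
2 + 1/(881/396) = 2 + 396/881 = 2158/881

2158/881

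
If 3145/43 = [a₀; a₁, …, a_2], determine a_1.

7

Repeatedly divide and take the remainder:
3145 ÷ 43 → quotient 73, remainder 6
43 ÷ 6 → quotient 7, remainder 1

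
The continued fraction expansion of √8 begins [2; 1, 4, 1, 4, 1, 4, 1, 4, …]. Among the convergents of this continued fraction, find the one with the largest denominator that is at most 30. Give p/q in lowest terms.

a_0 = 2: 2/1  (≤ bound)
a_1 = 1: 3/1  (≤ bound)
a_2 = 4: 14/5  (≤ bound)
a_3 = 1: 17/6  (≤ bound)
a_4 = 4: 82/29  (≤ bound)
a_5 = 1: 99/35  (> 30, stop)

82/29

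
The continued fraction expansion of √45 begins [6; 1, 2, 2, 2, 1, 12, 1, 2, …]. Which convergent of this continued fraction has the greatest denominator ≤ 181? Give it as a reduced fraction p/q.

161/24

List convergents until the denominator exceeds the bound:
a_0 = 6: 6/1  (≤ bound)
a_1 = 1: 7/1  (≤ bound)
a_2 = 2: 20/3  (≤ bound)
a_3 = 2: 47/7  (≤ bound)
a_4 = 2: 114/17  (≤ bound)
a_5 = 1: 161/24  (≤ bound)
a_6 = 12: 2046/305  (> 181, stop)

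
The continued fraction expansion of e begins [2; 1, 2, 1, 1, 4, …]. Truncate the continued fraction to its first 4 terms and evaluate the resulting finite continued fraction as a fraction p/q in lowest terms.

11/4

Start with 1.
2 + 1/(1/1) = 2 + 1/1 = 3/1
1 + 1/(3/1) = 1 + 1/3 = 4/3
2 + 1/(4/3) = 2 + 3/4 = 11/4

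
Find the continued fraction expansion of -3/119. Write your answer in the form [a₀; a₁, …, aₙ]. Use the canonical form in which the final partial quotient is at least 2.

-3 = -1·119 + 116, so a_0 = -1
119 = 1·116 + 3, so a_1 = 1
116 = 38·3 + 2, so a_2 = 38
3 = 1·2 + 1, so a_3 = 1
2 = 2·1 + 0, so a_4 = 2

[-1; 1, 38, 1, 2]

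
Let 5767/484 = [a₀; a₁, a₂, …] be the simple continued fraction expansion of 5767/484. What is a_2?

10

Run the Euclidean algorithm, recording each quotient:
⌊5767/484⌋ = 11, remainder 443
⌊484/443⌋ = 1, remainder 41
⌊443/41⌋ = 10, remainder 33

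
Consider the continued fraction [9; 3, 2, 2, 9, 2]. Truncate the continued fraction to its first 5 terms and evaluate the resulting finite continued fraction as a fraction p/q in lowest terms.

1487/160

Collapse the nested fraction from the inside out:
Start with 9.
2 + 1/(9/1) = 2 + 1/9 = 19/9
2 + 1/(19/9) = 2 + 9/19 = 47/19
3 + 1/(47/19) = 3 + 19/47 = 160/47
9 + 1/(160/47) = 9 + 47/160 = 1487/160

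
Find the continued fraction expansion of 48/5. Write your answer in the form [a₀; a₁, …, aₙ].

[9; 1, 1, 2]

48 = 9·5 + 3, so a_0 = 9
5 = 1·3 + 2, so a_1 = 1
3 = 1·2 + 1, so a_2 = 1
2 = 2·1 + 0, so a_3 = 2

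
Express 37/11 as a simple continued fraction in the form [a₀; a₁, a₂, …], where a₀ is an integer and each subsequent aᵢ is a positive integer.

Apply division with remainder until the remainder is 0:
37 ÷ 11 → quotient 3, remainder 4
11 ÷ 4 → quotient 2, remainder 3
4 ÷ 3 → quotient 1, remainder 1
3 ÷ 1 → quotient 3, remainder 0

[3; 2, 1, 3]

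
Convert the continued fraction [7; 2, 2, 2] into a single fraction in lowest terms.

89/12

Start with 2.
2 + 1/(2/1) = 2 + 1/2 = 5/2
2 + 1/(5/2) = 2 + 2/5 = 12/5
7 + 1/(12/5) = 7 + 5/12 = 89/12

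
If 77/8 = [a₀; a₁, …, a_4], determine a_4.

⌊77/8⌋ = 9, remainder 5
⌊8/5⌋ = 1, remainder 3
⌊5/3⌋ = 1, remainder 2
⌊3/2⌋ = 1, remainder 1
⌊2/1⌋ = 2, remainder 0

2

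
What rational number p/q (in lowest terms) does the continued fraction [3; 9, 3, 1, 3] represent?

a_0 = 3: 3/1
a_1 = 9: 28/9
a_2 = 3: 87/28
a_3 = 1: 115/37
a_4 = 3: 432/139

432/139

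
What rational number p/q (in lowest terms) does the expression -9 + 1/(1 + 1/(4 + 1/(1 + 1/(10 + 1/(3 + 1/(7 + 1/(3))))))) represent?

Collapse the nested fraction from the inside out:
Start with 3.
7 + 1/(3/1) = 7 + 1/3 = 22/3
3 + 1/(22/3) = 3 + 3/22 = 69/22
10 + 1/(69/22) = 10 + 22/69 = 712/69
1 + 1/(712/69) = 1 + 69/712 = 781/712
4 + 1/(781/712) = 4 + 712/781 = 3836/781
1 + 1/(3836/781) = 1 + 781/3836 = 4617/3836
-9 + 1/(4617/3836) = -9 + 3836/4617 = -37717/4617

-37717/4617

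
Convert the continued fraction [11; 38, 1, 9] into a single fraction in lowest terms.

Build up convergents one term at a time:
a_0 = 11: 11/1
a_1 = 38: 419/38
a_2 = 1: 430/39
a_3 = 9: 4289/389

4289/389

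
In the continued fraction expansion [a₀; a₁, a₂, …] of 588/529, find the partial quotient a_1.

588 = 1·529 + 59, so a_0 = 1
529 = 8·59 + 57, so a_1 = 8

8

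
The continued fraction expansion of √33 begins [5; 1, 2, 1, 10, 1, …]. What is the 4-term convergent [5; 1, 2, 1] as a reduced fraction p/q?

Use the convergent recurrence hₖ = aₖ·hₖ₋₁ + hₖ₋₂ (and likewise for the denominators kₖ):
a_0 = 5: 5/1
a_1 = 1: 6/1
a_2 = 2: 17/3
a_3 = 1: 23/4

23/4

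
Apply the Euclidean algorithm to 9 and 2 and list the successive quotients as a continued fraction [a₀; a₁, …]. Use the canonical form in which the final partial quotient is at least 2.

Run the Euclidean algorithm, recording each quotient:
9 ÷ 2 → quotient 4, remainder 1
2 ÷ 1 → quotient 2, remainder 0

[4; 2]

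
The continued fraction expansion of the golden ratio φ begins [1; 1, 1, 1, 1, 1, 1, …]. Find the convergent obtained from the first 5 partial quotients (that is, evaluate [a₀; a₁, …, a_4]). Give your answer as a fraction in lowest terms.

8/5

Start with 1.
1 + 1/(1/1) = 1 + 1/1 = 2/1
1 + 1/(2/1) = 1 + 1/2 = 3/2
1 + 1/(3/2) = 1 + 2/3 = 5/3
1 + 1/(5/3) = 1 + 3/5 = 8/5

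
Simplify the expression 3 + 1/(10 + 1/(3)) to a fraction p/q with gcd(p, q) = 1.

96/31

a_0 = 3: 3/1
a_1 = 10: 31/10
a_2 = 3: 96/31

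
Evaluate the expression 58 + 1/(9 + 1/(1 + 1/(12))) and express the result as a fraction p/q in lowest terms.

7495/129

Start with 12.
1 + 1/(12/1) = 1 + 1/12 = 13/12
9 + 1/(13/12) = 9 + 12/13 = 129/13
58 + 1/(129/13) = 58 + 13/129 = 7495/129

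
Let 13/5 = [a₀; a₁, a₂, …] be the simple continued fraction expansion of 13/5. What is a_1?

1

13 ÷ 5 → quotient 2, remainder 3
5 ÷ 3 → quotient 1, remainder 2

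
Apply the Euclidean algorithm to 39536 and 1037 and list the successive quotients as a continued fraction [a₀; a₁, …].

[38; 7, 1, 42, 3]

Apply division with remainder until the remainder is 0:
39536 ÷ 1037 → quotient 38, remainder 130
1037 ÷ 130 → quotient 7, remainder 127
130 ÷ 127 → quotient 1, remainder 3
127 ÷ 3 → quotient 42, remainder 1
3 ÷ 1 → quotient 3, remainder 0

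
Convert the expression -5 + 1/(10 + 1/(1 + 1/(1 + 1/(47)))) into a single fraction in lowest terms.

Build up convergents one term at a time:
a_0 = -5: -5/1
a_1 = 10: -49/10
a_2 = 1: -54/11
a_3 = 1: -103/21
a_4 = 47: -4895/998

-4895/998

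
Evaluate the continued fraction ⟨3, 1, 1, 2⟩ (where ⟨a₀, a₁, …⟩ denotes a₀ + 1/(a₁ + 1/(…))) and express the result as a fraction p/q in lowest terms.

18/5

Start with 2.
1 + 1/(2/1) = 1 + 1/2 = 3/2
1 + 1/(3/2) = 1 + 2/3 = 5/3
3 + 1/(5/3) = 3 + 3/5 = 18/5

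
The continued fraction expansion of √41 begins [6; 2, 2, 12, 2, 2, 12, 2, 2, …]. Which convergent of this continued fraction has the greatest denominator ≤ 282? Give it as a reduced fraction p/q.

826/129

List convergents until the denominator exceeds the bound:
a_0 = 6: 6/1  (≤ bound)
a_1 = 2: 13/2  (≤ bound)
a_2 = 2: 32/5  (≤ bound)
a_3 = 12: 397/62  (≤ bound)
a_4 = 2: 826/129  (≤ bound)
a_5 = 2: 2049/320  (> 282, stop)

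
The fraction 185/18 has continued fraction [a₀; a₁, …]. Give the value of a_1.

3

⌊185/18⌋ = 10, remainder 5
⌊18/5⌋ = 3, remainder 3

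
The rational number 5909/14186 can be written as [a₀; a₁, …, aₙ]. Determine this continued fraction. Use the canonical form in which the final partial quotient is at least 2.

Apply division with remainder until the remainder is 0:
5909 = 0·14186 + 5909, so a_0 = 0
14186 = 2·5909 + 2368, so a_1 = 2
5909 = 2·2368 + 1173, so a_2 = 2
2368 = 2·1173 + 22, so a_3 = 2
1173 = 53·22 + 7, so a_4 = 53
22 = 3·7 + 1, so a_5 = 3
7 = 7·1 + 0, so a_6 = 7

[0; 2, 2, 2, 53, 3, 7]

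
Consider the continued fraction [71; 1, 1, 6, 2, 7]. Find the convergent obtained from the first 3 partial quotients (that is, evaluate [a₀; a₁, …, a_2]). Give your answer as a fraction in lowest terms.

143/2

a_0 = 71: 71/1
a_1 = 1: 72/1
a_2 = 1: 143/2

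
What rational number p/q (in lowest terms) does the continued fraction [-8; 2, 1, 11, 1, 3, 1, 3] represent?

-5437/710

a_0 = -8: -8/1
a_1 = 2: -15/2
a_2 = 1: -23/3
a_3 = 11: -268/35
a_4 = 1: -291/38
a_5 = 3: -1141/149
a_6 = 1: -1432/187
a_7 = 3: -5437/710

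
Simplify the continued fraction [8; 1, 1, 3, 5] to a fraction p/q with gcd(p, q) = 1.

317/37

Compute successive convergents:
a_0 = 8: 8/1
a_1 = 1: 9/1
a_2 = 1: 17/2
a_3 = 3: 60/7
a_4 = 5: 317/37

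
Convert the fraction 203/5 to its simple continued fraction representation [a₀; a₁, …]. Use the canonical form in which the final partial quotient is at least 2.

[40; 1, 1, 2]

203 = 40·5 + 3, so a_0 = 40
5 = 1·3 + 2, so a_1 = 1
3 = 1·2 + 1, so a_2 = 1
2 = 2·1 + 0, so a_3 = 2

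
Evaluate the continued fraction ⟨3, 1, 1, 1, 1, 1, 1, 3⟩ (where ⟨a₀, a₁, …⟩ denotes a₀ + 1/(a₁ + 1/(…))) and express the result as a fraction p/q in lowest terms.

Collapse the nested fraction from the inside out:
Start with 3.
1 + 1/(3/1) = 1 + 1/3 = 4/3
1 + 1/(4/3) = 1 + 3/4 = 7/4
1 + 1/(7/4) = 1 + 4/7 = 11/7
1 + 1/(11/7) = 1 + 7/11 = 18/11
1 + 1/(18/11) = 1 + 11/18 = 29/18
1 + 1/(29/18) = 1 + 18/29 = 47/29
3 + 1/(47/29) = 3 + 29/47 = 170/47

170/47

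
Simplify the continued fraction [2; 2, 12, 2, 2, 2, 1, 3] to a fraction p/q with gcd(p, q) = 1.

Compute successive convergents:
a_0 = 2: 2/1
a_1 = 2: 5/2
a_2 = 12: 62/25
a_3 = 2: 129/52
a_4 = 2: 320/129
a_5 = 2: 769/310
a_6 = 1: 1089/439
a_7 = 3: 4036/1627

4036/1627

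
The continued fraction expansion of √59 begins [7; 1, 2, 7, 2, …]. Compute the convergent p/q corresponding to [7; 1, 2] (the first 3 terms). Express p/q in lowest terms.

Start with 2.
1 + 1/(2/1) = 1 + 1/2 = 3/2
7 + 1/(3/2) = 7 + 2/3 = 23/3

23/3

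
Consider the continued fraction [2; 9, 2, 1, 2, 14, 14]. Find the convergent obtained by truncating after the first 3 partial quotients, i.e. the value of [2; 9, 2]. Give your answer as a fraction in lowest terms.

40/19

Use the convergent recurrence hₖ = aₖ·hₖ₋₁ + hₖ₋₂ (and likewise for the denominators kₖ):
a_0 = 2: 2/1
a_1 = 9: 19/9
a_2 = 2: 40/19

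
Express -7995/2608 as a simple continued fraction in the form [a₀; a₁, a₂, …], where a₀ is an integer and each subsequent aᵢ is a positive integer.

[-4; 1, 14, 3, 1, 42]

-7995 = -4·2608 + 2437, so a_0 = -4
2608 = 1·2437 + 171, so a_1 = 1
2437 = 14·171 + 43, so a_2 = 14
171 = 3·43 + 42, so a_3 = 3
43 = 1·42 + 1, so a_4 = 1
42 = 42·1 + 0, so a_5 = 42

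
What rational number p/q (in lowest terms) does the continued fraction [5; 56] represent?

a_0 = 5: 5/1
a_1 = 56: 281/56

281/56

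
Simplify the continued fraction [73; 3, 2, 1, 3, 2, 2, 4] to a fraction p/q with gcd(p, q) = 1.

Start with 4.
2 + 1/(4/1) = 2 + 1/4 = 9/4
2 + 1/(9/4) = 2 + 4/9 = 22/9
3 + 1/(22/9) = 3 + 9/22 = 75/22
1 + 1/(75/22) = 1 + 22/75 = 97/75
2 + 1/(97/75) = 2 + 75/97 = 269/97
3 + 1/(269/97) = 3 + 97/269 = 904/269
73 + 1/(904/269) = 73 + 269/904 = 66261/904

66261/904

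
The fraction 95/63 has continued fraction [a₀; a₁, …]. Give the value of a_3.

31

95 ÷ 63 → quotient 1, remainder 32
63 ÷ 32 → quotient 1, remainder 31
32 ÷ 31 → quotient 1, remainder 1
31 ÷ 1 → quotient 31, remainder 0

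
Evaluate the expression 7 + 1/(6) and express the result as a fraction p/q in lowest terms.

43/6

a_0 = 7: 7/1
a_1 = 6: 43/6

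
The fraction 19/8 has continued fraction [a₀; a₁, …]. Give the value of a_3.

2

19 ÷ 8 → quotient 2, remainder 3
8 ÷ 3 → quotient 2, remainder 2
3 ÷ 2 → quotient 1, remainder 1
2 ÷ 1 → quotient 2, remainder 0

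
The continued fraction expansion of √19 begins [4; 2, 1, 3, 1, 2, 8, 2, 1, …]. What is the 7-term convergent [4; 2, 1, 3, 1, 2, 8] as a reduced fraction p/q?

a_0 = 4: 4/1
a_1 = 2: 9/2
a_2 = 1: 13/3
a_3 = 3: 48/11
a_4 = 1: 61/14
a_5 = 2: 170/39
a_6 = 8: 1421/326

1421/326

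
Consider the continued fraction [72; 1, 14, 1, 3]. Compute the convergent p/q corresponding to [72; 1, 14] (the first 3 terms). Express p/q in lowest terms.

1094/15

Start with 14.
1 + 1/(14/1) = 1 + 1/14 = 15/14
72 + 1/(15/14) = 72 + 14/15 = 1094/15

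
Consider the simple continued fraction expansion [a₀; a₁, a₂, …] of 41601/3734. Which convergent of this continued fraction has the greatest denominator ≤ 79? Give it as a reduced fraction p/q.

a_0 = 11: 11/1  (≤ bound)
a_1 = 7: 78/7  (≤ bound)
a_2 = 11: 869/78  (≤ bound)
a_3 = 1: 947/85  (> 79, stop)

869/78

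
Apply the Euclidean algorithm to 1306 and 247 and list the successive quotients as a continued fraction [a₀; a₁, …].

Run the Euclidean algorithm, recording each quotient:
⌊1306/247⌋ = 5, remainder 71
⌊247/71⌋ = 3, remainder 34
⌊71/34⌋ = 2, remainder 3
⌊34/3⌋ = 11, remainder 1
⌊3/1⌋ = 3, remainder 0

[5; 3, 2, 11, 3]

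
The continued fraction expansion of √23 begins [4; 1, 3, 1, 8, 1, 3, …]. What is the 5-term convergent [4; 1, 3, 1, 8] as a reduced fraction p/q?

211/44

Starting at the tail and folding back:
Start with 8.
1 + 1/(8/1) = 1 + 1/8 = 9/8
3 + 1/(9/8) = 3 + 8/9 = 35/9
1 + 1/(35/9) = 1 + 9/35 = 44/35
4 + 1/(44/35) = 4 + 35/44 = 211/44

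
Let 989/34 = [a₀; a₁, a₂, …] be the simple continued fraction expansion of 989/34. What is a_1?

11

Repeatedly divide and take the remainder:
⌊989/34⌋ = 29, remainder 3
⌊34/3⌋ = 11, remainder 1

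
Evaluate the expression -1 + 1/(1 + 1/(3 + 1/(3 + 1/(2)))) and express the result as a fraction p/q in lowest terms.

Work from the innermost term outward:
Start with 2.
3 + 1/(2/1) = 3 + 1/2 = 7/2
3 + 1/(7/2) = 3 + 2/7 = 23/7
1 + 1/(23/7) = 1 + 7/23 = 30/23
-1 + 1/(30/23) = -1 + 23/30 = -7/30

-7/30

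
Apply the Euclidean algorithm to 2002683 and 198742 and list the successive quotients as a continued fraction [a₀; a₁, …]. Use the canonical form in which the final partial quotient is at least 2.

[10; 13, 47, 3, 1, 15, 2, 2]

2002683 = 10·198742 + 15263, so a_0 = 10
198742 = 13·15263 + 323, so a_1 = 13
15263 = 47·323 + 82, so a_2 = 47
323 = 3·82 + 77, so a_3 = 3
82 = 1·77 + 5, so a_4 = 1
77 = 15·5 + 2, so a_5 = 15
5 = 2·2 + 1, so a_6 = 2
2 = 2·1 + 0, so a_7 = 2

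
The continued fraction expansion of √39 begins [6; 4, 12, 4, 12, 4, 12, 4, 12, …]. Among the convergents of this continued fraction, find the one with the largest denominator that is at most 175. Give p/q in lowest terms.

306/49

a_0 = 6: 6/1  (≤ bound)
a_1 = 4: 25/4  (≤ bound)
a_2 = 12: 306/49  (≤ bound)
a_3 = 4: 1249/200  (> 175, stop)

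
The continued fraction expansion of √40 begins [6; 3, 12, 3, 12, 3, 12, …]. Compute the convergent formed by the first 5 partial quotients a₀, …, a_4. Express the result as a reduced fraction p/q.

8886/1405

Collapse the nested fraction from the inside out:
Start with 12.
3 + 1/(12/1) = 3 + 1/12 = 37/12
12 + 1/(37/12) = 12 + 12/37 = 456/37
3 + 1/(456/37) = 3 + 37/456 = 1405/456
6 + 1/(1405/456) = 6 + 456/1405 = 8886/1405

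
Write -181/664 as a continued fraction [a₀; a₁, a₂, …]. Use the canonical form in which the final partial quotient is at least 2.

Apply division with remainder until the remainder is 0:
-181 ÷ 664 → quotient -1, remainder 483
664 ÷ 483 → quotient 1, remainder 181
483 ÷ 181 → quotient 2, remainder 121
181 ÷ 121 → quotient 1, remainder 60
121 ÷ 60 → quotient 2, remainder 1
60 ÷ 1 → quotient 60, remainder 0

[-1; 1, 2, 1, 2, 60]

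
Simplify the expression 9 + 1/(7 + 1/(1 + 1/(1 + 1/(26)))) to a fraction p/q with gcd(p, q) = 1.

Compute successive convergents:
a_0 = 9: 9/1
a_1 = 7: 64/7
a_2 = 1: 73/8
a_3 = 1: 137/15
a_4 = 26: 3635/398

3635/398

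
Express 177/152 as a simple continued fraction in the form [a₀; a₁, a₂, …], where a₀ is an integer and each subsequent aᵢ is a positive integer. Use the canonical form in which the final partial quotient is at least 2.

[1; 6, 12, 2]

Apply division with remainder until the remainder is 0:
177 ÷ 152 → quotient 1, remainder 25
152 ÷ 25 → quotient 6, remainder 2
25 ÷ 2 → quotient 12, remainder 1
2 ÷ 1 → quotient 2, remainder 0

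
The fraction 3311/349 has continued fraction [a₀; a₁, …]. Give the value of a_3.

1

3311 = 9·349 + 170, so a_0 = 9
349 = 2·170 + 9, so a_1 = 2
170 = 18·9 + 8, so a_2 = 18
9 = 1·8 + 1, so a_3 = 1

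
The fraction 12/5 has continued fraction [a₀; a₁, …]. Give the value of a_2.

Apply division with remainder until the remainder is 0:
⌊12/5⌋ = 2, remainder 2
⌊5/2⌋ = 2, remainder 1
⌊2/1⌋ = 2, remainder 0

2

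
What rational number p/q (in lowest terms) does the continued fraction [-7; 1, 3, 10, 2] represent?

-537/86

Start with 2.
10 + 1/(2/1) = 10 + 1/2 = 21/2
3 + 1/(21/2) = 3 + 2/21 = 65/21
1 + 1/(65/21) = 1 + 21/65 = 86/65
-7 + 1/(86/65) = -7 + 65/86 = -537/86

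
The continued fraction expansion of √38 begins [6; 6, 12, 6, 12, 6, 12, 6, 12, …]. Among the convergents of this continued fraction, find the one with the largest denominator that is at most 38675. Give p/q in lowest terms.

202501/32850

a_0 = 6: 6/1  (≤ bound)
a_1 = 6: 37/6  (≤ bound)
a_2 = 12: 450/73  (≤ bound)
a_3 = 6: 2737/444  (≤ bound)
a_4 = 12: 33294/5401  (≤ bound)
a_5 = 6: 202501/32850  (≤ bound)
a_6 = 12: 2463306/399601  (> 38675, stop)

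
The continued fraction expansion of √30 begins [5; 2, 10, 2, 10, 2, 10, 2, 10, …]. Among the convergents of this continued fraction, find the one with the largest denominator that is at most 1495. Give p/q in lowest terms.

a_0 = 5: 5/1  (≤ bound)
a_1 = 2: 11/2  (≤ bound)
a_2 = 10: 115/21  (≤ bound)
a_3 = 2: 241/44  (≤ bound)
a_4 = 10: 2525/461  (≤ bound)
a_5 = 2: 5291/966  (≤ bound)
a_6 = 10: 55435/10121  (> 1495, stop)

5291/966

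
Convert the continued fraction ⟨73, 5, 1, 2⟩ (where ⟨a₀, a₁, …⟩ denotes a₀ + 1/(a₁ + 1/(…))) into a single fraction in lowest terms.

Compute successive convergents:
a_0 = 73: 73/1
a_1 = 5: 366/5
a_2 = 1: 439/6
a_3 = 2: 1244/17

1244/17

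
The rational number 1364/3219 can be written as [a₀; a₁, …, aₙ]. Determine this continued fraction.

1364 ÷ 3219 → quotient 0, remainder 1364
3219 ÷ 1364 → quotient 2, remainder 491
1364 ÷ 491 → quotient 2, remainder 382
491 ÷ 382 → quotient 1, remainder 109
382 ÷ 109 → quotient 3, remainder 55
109 ÷ 55 → quotient 1, remainder 54
55 ÷ 54 → quotient 1, remainder 1
54 ÷ 1 → quotient 54, remainder 0

[0; 2, 2, 1, 3, 1, 1, 54]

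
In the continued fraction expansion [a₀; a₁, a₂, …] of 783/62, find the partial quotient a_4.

2

783 = 12·62 + 39, so a_0 = 12
62 = 1·39 + 23, so a_1 = 1
39 = 1·23 + 16, so a_2 = 1
23 = 1·16 + 7, so a_3 = 1
16 = 2·7 + 2, so a_4 = 2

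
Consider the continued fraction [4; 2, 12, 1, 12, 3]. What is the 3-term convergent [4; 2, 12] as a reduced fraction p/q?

Work from the innermost term outward:
Start with 12.
2 + 1/(12/1) = 2 + 1/12 = 25/12
4 + 1/(25/12) = 4 + 12/25 = 112/25

112/25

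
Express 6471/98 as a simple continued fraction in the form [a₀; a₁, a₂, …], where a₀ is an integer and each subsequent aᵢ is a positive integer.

[66; 32, 1, 2]

6471 = 66·98 + 3, so a_0 = 66
98 = 32·3 + 2, so a_1 = 32
3 = 1·2 + 1, so a_2 = 1
2 = 2·1 + 0, so a_3 = 2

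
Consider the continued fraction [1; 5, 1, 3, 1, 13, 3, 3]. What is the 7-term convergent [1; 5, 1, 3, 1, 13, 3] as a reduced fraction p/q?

1441/1229

Start with 3.
13 + 1/(3/1) = 13 + 1/3 = 40/3
1 + 1/(40/3) = 1 + 3/40 = 43/40
3 + 1/(43/40) = 3 + 40/43 = 169/43
1 + 1/(169/43) = 1 + 43/169 = 212/169
5 + 1/(212/169) = 5 + 169/212 = 1229/212
1 + 1/(1229/212) = 1 + 212/1229 = 1441/1229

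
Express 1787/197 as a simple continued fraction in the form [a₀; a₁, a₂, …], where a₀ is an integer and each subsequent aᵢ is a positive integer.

[9; 14, 14]

1787 = 9·197 + 14, so a_0 = 9
197 = 14·14 + 1, so a_1 = 14
14 = 14·1 + 0, so a_2 = 14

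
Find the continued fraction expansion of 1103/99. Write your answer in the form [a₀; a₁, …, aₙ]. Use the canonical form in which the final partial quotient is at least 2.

1103 ÷ 99 → quotient 11, remainder 14
99 ÷ 14 → quotient 7, remainder 1
14 ÷ 1 → quotient 14, remainder 0

[11; 7, 14]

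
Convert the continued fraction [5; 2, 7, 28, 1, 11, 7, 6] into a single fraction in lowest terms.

1243532/227469

Compute successive convergents:
a_0 = 5: 5/1
a_1 = 2: 11/2
a_2 = 7: 82/15
a_3 = 28: 2307/422
a_4 = 1: 2389/437
a_5 = 11: 28586/5229
a_6 = 7: 202491/37040
a_7 = 6: 1243532/227469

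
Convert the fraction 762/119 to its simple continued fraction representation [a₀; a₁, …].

Repeatedly divide and take the remainder:
762 = 6·119 + 48, so a_0 = 6
119 = 2·48 + 23, so a_1 = 2
48 = 2·23 + 2, so a_2 = 2
23 = 11·2 + 1, so a_3 = 11
2 = 2·1 + 0, so a_4 = 2

[6; 2, 2, 11, 2]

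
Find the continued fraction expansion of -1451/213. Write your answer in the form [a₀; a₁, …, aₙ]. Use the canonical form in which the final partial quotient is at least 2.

Repeatedly divide and take the remainder:
-1451 = -7·213 + 40, so a_0 = -7
213 = 5·40 + 13, so a_1 = 5
40 = 3·13 + 1, so a_2 = 3
13 = 13·1 + 0, so a_3 = 13

[-7; 5, 3, 13]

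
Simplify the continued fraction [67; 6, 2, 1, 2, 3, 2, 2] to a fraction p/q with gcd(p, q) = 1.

64605/962

Collapse the nested fraction from the inside out:
Start with 2.
2 + 1/(2/1) = 2 + 1/2 = 5/2
3 + 1/(5/2) = 3 + 2/5 = 17/5
2 + 1/(17/5) = 2 + 5/17 = 39/17
1 + 1/(39/17) = 1 + 17/39 = 56/39
2 + 1/(56/39) = 2 + 39/56 = 151/56
6 + 1/(151/56) = 6 + 56/151 = 962/151
67 + 1/(962/151) = 67 + 151/962 = 64605/962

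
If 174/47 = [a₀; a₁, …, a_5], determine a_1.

1

174 = 3·47 + 33, so a_0 = 3
47 = 1·33 + 14, so a_1 = 1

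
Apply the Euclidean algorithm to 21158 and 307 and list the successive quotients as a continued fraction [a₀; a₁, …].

Apply division with remainder until the remainder is 0:
21158 ÷ 307 → quotient 68, remainder 282
307 ÷ 282 → quotient 1, remainder 25
282 ÷ 25 → quotient 11, remainder 7
25 ÷ 7 → quotient 3, remainder 4
7 ÷ 4 → quotient 1, remainder 3
4 ÷ 3 → quotient 1, remainder 1
3 ÷ 1 → quotient 3, remainder 0

[68; 1, 11, 3, 1, 1, 3]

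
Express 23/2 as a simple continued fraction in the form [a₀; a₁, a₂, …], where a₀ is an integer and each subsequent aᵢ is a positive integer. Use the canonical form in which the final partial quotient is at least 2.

[11; 2]

23 ÷ 2 → quotient 11, remainder 1
2 ÷ 1 → quotient 2, remainder 0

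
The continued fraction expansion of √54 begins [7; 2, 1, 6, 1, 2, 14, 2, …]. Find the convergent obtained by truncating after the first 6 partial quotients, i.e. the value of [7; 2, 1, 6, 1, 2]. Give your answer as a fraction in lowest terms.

485/66

a_0 = 7: 7/1
a_1 = 2: 15/2
a_2 = 1: 22/3
a_3 = 6: 147/20
a_4 = 1: 169/23
a_5 = 2: 485/66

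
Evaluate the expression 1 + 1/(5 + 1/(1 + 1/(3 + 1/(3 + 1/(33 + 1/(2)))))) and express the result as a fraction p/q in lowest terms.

5950/5071

a_0 = 1: 1/1
a_1 = 5: 6/5
a_2 = 1: 7/6
a_3 = 3: 27/23
a_4 = 3: 88/75
a_5 = 33: 2931/2498
a_6 = 2: 5950/5071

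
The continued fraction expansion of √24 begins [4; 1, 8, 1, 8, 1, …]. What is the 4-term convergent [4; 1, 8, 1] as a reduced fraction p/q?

49/10

Collapse the nested fraction from the inside out:
Start with 1.
8 + 1/(1/1) = 8 + 1/1 = 9/1
1 + 1/(9/1) = 1 + 1/9 = 10/9
4 + 1/(10/9) = 4 + 9/10 = 49/10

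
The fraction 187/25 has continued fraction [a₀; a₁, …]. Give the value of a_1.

187 = 7·25 + 12, so a_0 = 7
25 = 2·12 + 1, so a_1 = 2

2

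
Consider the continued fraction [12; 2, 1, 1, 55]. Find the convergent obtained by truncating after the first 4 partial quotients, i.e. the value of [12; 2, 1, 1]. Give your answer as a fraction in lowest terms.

Start with 1.
1 + 1/(1/1) = 1 + 1/1 = 2/1
2 + 1/(2/1) = 2 + 1/2 = 5/2
12 + 1/(5/2) = 12 + 2/5 = 62/5

62/5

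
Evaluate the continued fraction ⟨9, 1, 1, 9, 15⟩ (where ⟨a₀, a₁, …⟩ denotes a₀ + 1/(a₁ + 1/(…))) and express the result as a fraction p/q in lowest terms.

Use the convergent recurrence hₖ = aₖ·hₖ₋₁ + hₖ₋₂ (and likewise for the denominators kₖ):
a_0 = 9: 9/1
a_1 = 1: 10/1
a_2 = 1: 19/2
a_3 = 9: 181/19
a_4 = 15: 2734/287

2734/287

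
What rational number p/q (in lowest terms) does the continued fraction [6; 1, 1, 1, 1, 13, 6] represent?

Collapse the nested fraction from the inside out:
Start with 6.
13 + 1/(6/1) = 13 + 1/6 = 79/6
1 + 1/(79/6) = 1 + 6/79 = 85/79
1 + 1/(85/79) = 1 + 79/85 = 164/85
1 + 1/(164/85) = 1 + 85/164 = 249/164
1 + 1/(249/164) = 1 + 164/249 = 413/249
6 + 1/(413/249) = 6 + 249/413 = 2727/413

2727/413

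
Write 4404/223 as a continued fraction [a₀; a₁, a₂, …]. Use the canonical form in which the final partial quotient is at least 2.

[19; 1, 2, 1, 55]

4404 = 19·223 + 167, so a_0 = 19
223 = 1·167 + 56, so a_1 = 1
167 = 2·56 + 55, so a_2 = 2
56 = 1·55 + 1, so a_3 = 1
55 = 55·1 + 0, so a_4 = 55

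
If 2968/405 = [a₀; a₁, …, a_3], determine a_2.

⌊2968/405⌋ = 7, remainder 133
⌊405/133⌋ = 3, remainder 6
⌊133/6⌋ = 22, remainder 1

22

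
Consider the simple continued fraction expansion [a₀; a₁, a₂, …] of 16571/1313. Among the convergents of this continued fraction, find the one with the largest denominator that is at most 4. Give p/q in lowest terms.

a_0 = 12: 12/1  (≤ bound)
a_1 = 1: 13/1  (≤ bound)
a_2 = 1: 25/2  (≤ bound)
a_3 = 1: 38/3  (≤ bound)
a_4 = 1: 63/5  (> 4, stop)

38/3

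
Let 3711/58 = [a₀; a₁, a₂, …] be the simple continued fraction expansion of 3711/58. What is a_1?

1

3711 = 63·58 + 57, so a_0 = 63
58 = 1·57 + 1, so a_1 = 1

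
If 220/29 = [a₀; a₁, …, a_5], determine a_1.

1

⌊220/29⌋ = 7, remainder 17
⌊29/17⌋ = 1, remainder 12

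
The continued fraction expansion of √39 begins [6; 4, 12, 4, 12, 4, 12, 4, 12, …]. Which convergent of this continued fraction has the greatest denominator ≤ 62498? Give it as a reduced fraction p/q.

62425/9996

List convergents until the denominator exceeds the bound:
a_0 = 6: 6/1  (≤ bound)
a_1 = 4: 25/4  (≤ bound)
a_2 = 12: 306/49  (≤ bound)
a_3 = 4: 1249/200  (≤ bound)
a_4 = 12: 15294/2449  (≤ bound)
a_5 = 4: 62425/9996  (≤ bound)
a_6 = 12: 764394/122401  (> 62498, stop)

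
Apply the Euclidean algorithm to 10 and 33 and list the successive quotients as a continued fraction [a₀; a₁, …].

⌊10/33⌋ = 0, remainder 10
⌊33/10⌋ = 3, remainder 3
⌊10/3⌋ = 3, remainder 1
⌊3/1⌋ = 3, remainder 0

[0; 3, 3, 3]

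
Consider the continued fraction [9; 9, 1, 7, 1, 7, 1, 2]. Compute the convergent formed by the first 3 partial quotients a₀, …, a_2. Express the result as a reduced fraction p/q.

91/10

a_0 = 9: 9/1
a_1 = 9: 82/9
a_2 = 1: 91/10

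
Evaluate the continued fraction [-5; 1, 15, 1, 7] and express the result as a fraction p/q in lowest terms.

-548/135

Start with 7.
1 + 1/(7/1) = 1 + 1/7 = 8/7
15 + 1/(8/7) = 15 + 7/8 = 127/8
1 + 1/(127/8) = 1 + 8/127 = 135/127
-5 + 1/(135/127) = -5 + 127/135 = -548/135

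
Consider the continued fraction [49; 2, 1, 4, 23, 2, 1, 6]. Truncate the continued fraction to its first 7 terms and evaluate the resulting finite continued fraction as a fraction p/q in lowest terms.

48814/989

a_0 = 49: 49/1
a_1 = 2: 99/2
a_2 = 1: 148/3
a_3 = 4: 691/14
a_4 = 23: 16041/325
a_5 = 2: 32773/664
a_6 = 1: 48814/989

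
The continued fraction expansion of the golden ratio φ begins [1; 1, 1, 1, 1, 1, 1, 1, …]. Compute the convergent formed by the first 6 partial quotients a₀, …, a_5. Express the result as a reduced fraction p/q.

13/8

a_0 = 1: 1/1
a_1 = 1: 2/1
a_2 = 1: 3/2
a_3 = 1: 5/3
a_4 = 1: 8/5
a_5 = 1: 13/8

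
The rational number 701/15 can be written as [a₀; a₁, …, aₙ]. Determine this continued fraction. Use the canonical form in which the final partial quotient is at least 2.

⌊701/15⌋ = 46, remainder 11
⌊15/11⌋ = 1, remainder 4
⌊11/4⌋ = 2, remainder 3
⌊4/3⌋ = 1, remainder 1
⌊3/1⌋ = 3, remainder 0

[46; 1, 2, 1, 3]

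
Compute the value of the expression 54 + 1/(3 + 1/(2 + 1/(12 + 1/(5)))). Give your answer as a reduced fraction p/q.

a_0 = 54: 54/1
a_1 = 3: 163/3
a_2 = 2: 380/7
a_3 = 12: 4723/87
a_4 = 5: 23995/442

23995/442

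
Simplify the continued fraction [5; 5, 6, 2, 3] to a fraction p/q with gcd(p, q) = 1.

Use the convergent recurrence hₖ = aₖ·hₖ₋₁ + hₖ₋₂ (and likewise for the denominators kₖ):
a_0 = 5: 5/1
a_1 = 5: 26/5
a_2 = 6: 161/31
a_3 = 2: 348/67
a_4 = 3: 1205/232

1205/232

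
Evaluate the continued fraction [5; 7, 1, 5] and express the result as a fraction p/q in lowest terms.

241/47

Starting at the tail and folding back:
Start with 5.
1 + 1/(5/1) = 1 + 1/5 = 6/5
7 + 1/(6/5) = 7 + 5/6 = 47/6
5 + 1/(47/6) = 5 + 6/47 = 241/47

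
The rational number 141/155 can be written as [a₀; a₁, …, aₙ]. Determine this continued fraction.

141 = 0·155 + 141, so a_0 = 0
155 = 1·141 + 14, so a_1 = 1
141 = 10·14 + 1, so a_2 = 10
14 = 14·1 + 0, so a_3 = 14

[0; 1, 10, 14]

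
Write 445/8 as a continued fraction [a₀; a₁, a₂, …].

Repeatedly divide and take the remainder:
445 = 55·8 + 5, so a_0 = 55
8 = 1·5 + 3, so a_1 = 1
5 = 1·3 + 2, so a_2 = 1
3 = 1·2 + 1, so a_3 = 1
2 = 2·1 + 0, so a_4 = 2

[55; 1, 1, 1, 2]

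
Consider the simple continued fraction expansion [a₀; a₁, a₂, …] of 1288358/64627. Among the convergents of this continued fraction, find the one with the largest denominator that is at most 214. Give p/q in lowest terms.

a_0 = 19: 19/1  (≤ bound)
a_1 = 1: 20/1  (≤ bound)
a_2 = 14: 299/15  (≤ bound)
a_3 = 2: 618/31  (≤ bound)
a_4 = 4: 2771/139  (≤ bound)
a_5 = 1: 3389/170  (≤ bound)
a_6 = 8: 29883/1499  (> 214, stop)

3389/170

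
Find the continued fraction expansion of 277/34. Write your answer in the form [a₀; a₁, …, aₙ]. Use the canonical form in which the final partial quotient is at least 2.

[8; 6, 1, 4]

⌊277/34⌋ = 8, remainder 5
⌊34/5⌋ = 6, remainder 4
⌊5/4⌋ = 1, remainder 1
⌊4/1⌋ = 4, remainder 0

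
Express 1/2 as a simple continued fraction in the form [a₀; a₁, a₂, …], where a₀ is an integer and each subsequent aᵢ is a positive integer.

⌊1/2⌋ = 0, remainder 1
⌊2/1⌋ = 2, remainder 0

[0; 2]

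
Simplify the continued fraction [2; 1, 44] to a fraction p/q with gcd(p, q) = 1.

Build up convergents one term at a time:
a_0 = 2: 2/1
a_1 = 1: 3/1
a_2 = 44: 134/45

134/45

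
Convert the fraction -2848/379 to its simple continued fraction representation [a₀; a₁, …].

[-8; 2, 16, 1, 2, 1, 2]

-2848 ÷ 379 → quotient -8, remainder 184
379 ÷ 184 → quotient 2, remainder 11
184 ÷ 11 → quotient 16, remainder 8
11 ÷ 8 → quotient 1, remainder 3
8 ÷ 3 → quotient 2, remainder 2
3 ÷ 2 → quotient 1, remainder 1
2 ÷ 1 → quotient 2, remainder 0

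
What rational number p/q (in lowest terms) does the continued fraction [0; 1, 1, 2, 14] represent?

43/72

Compute successive convergents:
a_0 = 0: 0/1
a_1 = 1: 1/1
a_2 = 1: 1/2
a_3 = 2: 3/5
a_4 = 14: 43/72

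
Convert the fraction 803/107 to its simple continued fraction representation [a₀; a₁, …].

Apply division with remainder until the remainder is 0:
⌊803/107⌋ = 7, remainder 54
⌊107/54⌋ = 1, remainder 53
⌊54/53⌋ = 1, remainder 1
⌊53/1⌋ = 53, remainder 0

[7; 1, 1, 53]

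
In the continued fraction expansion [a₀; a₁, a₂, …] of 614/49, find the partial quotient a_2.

614 = 12·49 + 26, so a_0 = 12
49 = 1·26 + 23, so a_1 = 1
26 = 1·23 + 3, so a_2 = 1

1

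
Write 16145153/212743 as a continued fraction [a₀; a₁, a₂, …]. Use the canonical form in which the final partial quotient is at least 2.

16145153 = 75·212743 + 189428, so a_0 = 75
212743 = 1·189428 + 23315, so a_1 = 1
189428 = 8·23315 + 2908, so a_2 = 8
23315 = 8·2908 + 51, so a_3 = 8
2908 = 57·51 + 1, so a_4 = 57
51 = 51·1 + 0, so a_5 = 51

[75; 1, 8, 8, 57, 51]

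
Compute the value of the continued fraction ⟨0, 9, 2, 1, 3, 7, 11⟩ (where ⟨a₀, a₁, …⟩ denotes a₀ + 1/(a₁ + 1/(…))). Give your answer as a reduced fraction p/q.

891/8342

Start with 11.
7 + 1/(11/1) = 7 + 1/11 = 78/11
3 + 1/(78/11) = 3 + 11/78 = 245/78
1 + 1/(245/78) = 1 + 78/245 = 323/245
2 + 1/(323/245) = 2 + 245/323 = 891/323
9 + 1/(891/323) = 9 + 323/891 = 8342/891
0 + 1/(8342/891) = 0 + 891/8342 = 891/8342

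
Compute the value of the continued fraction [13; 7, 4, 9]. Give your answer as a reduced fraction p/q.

Use the convergent recurrence hₖ = aₖ·hₖ₋₁ + hₖ₋₂ (and likewise for the denominators kₖ):
a_0 = 13: 13/1
a_1 = 7: 92/7
a_2 = 4: 381/29
a_3 = 9: 3521/268

3521/268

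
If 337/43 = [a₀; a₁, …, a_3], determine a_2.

5

Repeatedly divide and take the remainder:
⌊337/43⌋ = 7, remainder 36
⌊43/36⌋ = 1, remainder 7
⌊36/7⌋ = 5, remainder 1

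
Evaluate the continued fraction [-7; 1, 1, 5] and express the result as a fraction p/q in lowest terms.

-71/11

Start with 5.
1 + 1/(5/1) = 1 + 1/5 = 6/5
1 + 1/(6/5) = 1 + 5/6 = 11/6
-7 + 1/(11/6) = -7 + 6/11 = -71/11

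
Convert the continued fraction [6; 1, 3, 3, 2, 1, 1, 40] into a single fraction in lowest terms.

20051/2963

Collapse the nested fraction from the inside out:
Start with 40.
1 + 1/(40/1) = 1 + 1/40 = 41/40
1 + 1/(41/40) = 1 + 40/41 = 81/41
2 + 1/(81/41) = 2 + 41/81 = 203/81
3 + 1/(203/81) = 3 + 81/203 = 690/203
3 + 1/(690/203) = 3 + 203/690 = 2273/690
1 + 1/(2273/690) = 1 + 690/2273 = 2963/2273
6 + 1/(2963/2273) = 6 + 2273/2963 = 20051/2963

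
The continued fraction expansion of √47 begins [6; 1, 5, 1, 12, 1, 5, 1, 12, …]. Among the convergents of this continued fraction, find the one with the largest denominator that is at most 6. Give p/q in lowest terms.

a_0 = 6: 6/1  (≤ bound)
a_1 = 1: 7/1  (≤ bound)
a_2 = 5: 41/6  (≤ bound)
a_3 = 1: 48/7  (> 6, stop)

41/6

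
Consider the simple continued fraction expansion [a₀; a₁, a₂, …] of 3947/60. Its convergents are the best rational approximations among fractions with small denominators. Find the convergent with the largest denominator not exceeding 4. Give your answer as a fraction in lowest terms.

263/4

a_0 = 65: 65/1  (≤ bound)
a_1 = 1: 66/1  (≤ bound)
a_2 = 3: 263/4  (≤ bound)
a_3 = 1: 329/5  (> 4, stop)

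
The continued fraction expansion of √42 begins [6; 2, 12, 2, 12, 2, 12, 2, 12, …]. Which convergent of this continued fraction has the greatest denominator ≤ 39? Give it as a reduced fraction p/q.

162/25

a_0 = 6: 6/1  (≤ bound)
a_1 = 2: 13/2  (≤ bound)
a_2 = 12: 162/25  (≤ bound)
a_3 = 2: 337/52  (> 39, stop)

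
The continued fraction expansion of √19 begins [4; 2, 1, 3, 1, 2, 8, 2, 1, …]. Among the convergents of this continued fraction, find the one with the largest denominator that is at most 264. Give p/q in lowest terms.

170/39

List convergents until the denominator exceeds the bound:
a_0 = 4: 4/1  (≤ bound)
a_1 = 2: 9/2  (≤ bound)
a_2 = 1: 13/3  (≤ bound)
a_3 = 3: 48/11  (≤ bound)
a_4 = 1: 61/14  (≤ bound)
a_5 = 2: 170/39  (≤ bound)
a_6 = 8: 1421/326  (> 264, stop)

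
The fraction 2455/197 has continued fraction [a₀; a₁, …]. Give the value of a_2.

2455 = 12·197 + 91, so a_0 = 12
197 = 2·91 + 15, so a_1 = 2
91 = 6·15 + 1, so a_2 = 6

6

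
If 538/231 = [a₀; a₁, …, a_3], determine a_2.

⌊538/231⌋ = 2, remainder 76
⌊231/76⌋ = 3, remainder 3
⌊76/3⌋ = 25, remainder 1

25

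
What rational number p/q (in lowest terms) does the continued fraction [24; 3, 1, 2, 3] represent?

a_0 = 24: 24/1
a_1 = 3: 73/3
a_2 = 1: 97/4
a_3 = 2: 267/11
a_4 = 3: 898/37

898/37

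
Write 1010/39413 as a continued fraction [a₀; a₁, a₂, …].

[0; 39, 43, 1, 10, 2]

1010 ÷ 39413 → quotient 0, remainder 1010
39413 ÷ 1010 → quotient 39, remainder 23
1010 ÷ 23 → quotient 43, remainder 21
23 ÷ 21 → quotient 1, remainder 2
21 ÷ 2 → quotient 10, remainder 1
2 ÷ 1 → quotient 2, remainder 0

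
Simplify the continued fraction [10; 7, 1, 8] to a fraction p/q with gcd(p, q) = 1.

719/71

a_0 = 10: 10/1
a_1 = 7: 71/7
a_2 = 1: 81/8
a_3 = 8: 719/71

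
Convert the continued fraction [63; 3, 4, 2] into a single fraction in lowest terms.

a_0 = 63: 63/1
a_1 = 3: 190/3
a_2 = 4: 823/13
a_3 = 2: 1836/29

1836/29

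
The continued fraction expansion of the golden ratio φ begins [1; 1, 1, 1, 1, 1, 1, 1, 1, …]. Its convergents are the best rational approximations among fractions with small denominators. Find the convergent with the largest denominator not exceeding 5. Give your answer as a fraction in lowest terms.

a_0 = 1: 1/1  (≤ bound)
a_1 = 1: 2/1  (≤ bound)
a_2 = 1: 3/2  (≤ bound)
a_3 = 1: 5/3  (≤ bound)
a_4 = 1: 8/5  (≤ bound)
a_5 = 1: 13/8  (> 5, stop)

8/5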